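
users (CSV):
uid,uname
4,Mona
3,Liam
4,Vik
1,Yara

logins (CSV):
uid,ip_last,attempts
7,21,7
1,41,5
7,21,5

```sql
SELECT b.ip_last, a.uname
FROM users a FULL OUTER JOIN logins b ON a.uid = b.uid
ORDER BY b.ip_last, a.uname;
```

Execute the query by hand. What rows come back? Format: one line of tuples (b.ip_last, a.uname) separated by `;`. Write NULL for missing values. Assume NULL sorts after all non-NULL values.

(21, NULL); (21, NULL); (41, Yara); (NULL, Liam); (NULL, Mona); (NULL, Vik)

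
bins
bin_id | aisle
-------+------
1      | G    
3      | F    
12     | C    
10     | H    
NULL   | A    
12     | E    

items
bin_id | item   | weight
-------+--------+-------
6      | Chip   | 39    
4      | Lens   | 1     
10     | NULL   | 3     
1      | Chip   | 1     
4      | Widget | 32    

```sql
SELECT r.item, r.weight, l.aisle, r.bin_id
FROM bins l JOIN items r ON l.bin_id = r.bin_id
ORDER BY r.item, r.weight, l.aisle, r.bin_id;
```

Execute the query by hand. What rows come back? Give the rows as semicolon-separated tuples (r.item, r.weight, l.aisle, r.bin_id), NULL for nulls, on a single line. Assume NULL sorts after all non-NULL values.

INNER JOIN keeps only pairs where the ON condition holds.
Matching on l.bin_id = r.bin_id. A NULL in a compared column never satisfies the condition.
- l row (bin_id=1): matches 1 r row(s) → 1 output row(s).
- l row (bin_id=3): no match → dropped.
- l row (bin_id=12): no match → dropped.
- l row (bin_id=10): matches 1 r row(s) → 1 output row(s).
- l row (bin_id=NULL): no match → dropped.
- l row (bin_id=12): no match → dropped.
After projecting and ordering:
r.item | r.weight | l.aisle | r.bin_id
Chip | 1 | G | 1
NULL | 3 | H | 10

(Chip, 1, G, 1); (NULL, 3, H, 10)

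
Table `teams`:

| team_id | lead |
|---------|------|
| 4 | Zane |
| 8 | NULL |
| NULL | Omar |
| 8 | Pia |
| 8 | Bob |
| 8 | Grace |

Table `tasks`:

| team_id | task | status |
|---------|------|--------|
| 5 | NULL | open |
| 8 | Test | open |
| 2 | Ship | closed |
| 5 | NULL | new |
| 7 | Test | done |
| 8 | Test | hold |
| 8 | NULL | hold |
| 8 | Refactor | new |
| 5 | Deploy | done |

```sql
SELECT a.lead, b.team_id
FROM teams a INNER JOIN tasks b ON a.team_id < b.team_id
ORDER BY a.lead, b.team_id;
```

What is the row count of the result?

8

INNER JOIN keeps only pairs where the ON condition holds.
Matching on a.team_id < b.team_id. A NULL in a compared column never satisfies the condition.
Matched pairs: 8.
Total: 8 rows.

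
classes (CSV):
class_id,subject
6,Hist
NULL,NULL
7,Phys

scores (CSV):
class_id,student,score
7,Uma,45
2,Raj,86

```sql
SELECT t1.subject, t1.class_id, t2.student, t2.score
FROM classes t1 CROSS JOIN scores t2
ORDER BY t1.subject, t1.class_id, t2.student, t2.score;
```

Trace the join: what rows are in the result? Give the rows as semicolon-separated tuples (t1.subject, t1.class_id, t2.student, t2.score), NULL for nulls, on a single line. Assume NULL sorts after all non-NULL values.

(Hist, 6, Raj, 86); (Hist, 6, Uma, 45); (Phys, 7, Raj, 86); (Phys, 7, Uma, 45); (NULL, NULL, Raj, 86); (NULL, NULL, Uma, 45)

CROSS JOIN pairs every row of `classes` with every row of `scores`: 3 × 2 = 6 rows.
After projecting and ordering:
t1.subject | t1.class_id | t2.student | t2.score
Hist | 6 | Raj | 86
Hist | 6 | Uma | 45
Phys | 7 | Raj | 86
Phys | 7 | Uma | 45
NULL | NULL | Raj | 86
NULL | NULL | Uma | 45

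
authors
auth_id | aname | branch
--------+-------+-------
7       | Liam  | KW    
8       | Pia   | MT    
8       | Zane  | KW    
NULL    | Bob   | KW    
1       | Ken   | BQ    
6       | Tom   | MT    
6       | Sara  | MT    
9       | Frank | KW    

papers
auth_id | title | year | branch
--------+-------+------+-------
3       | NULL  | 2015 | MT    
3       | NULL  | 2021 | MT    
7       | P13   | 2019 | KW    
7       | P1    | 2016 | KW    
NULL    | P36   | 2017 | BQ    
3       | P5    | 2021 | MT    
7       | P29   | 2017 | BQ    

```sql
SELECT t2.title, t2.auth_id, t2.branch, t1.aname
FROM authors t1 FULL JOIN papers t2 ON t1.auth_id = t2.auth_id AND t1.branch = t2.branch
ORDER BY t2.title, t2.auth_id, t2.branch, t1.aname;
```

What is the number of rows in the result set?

FULL OUTER JOIN keeps every row from both sides; unmatched rows get NULL for the other side's columns.
Matching on t1.auth_id = t2.auth_id AND t1.branch = t2.branch. A NULL in a compared column never satisfies the condition.
- t1 (auth_id=7, branch=KW) pairs with 2 row(s) of t2.
- t1 (auth_id=8, branch=MT) has no partner → padded with NULL.
- t1 (auth_id=8, branch=KW) has no partner → padded with NULL.
- t1 (auth_id=NULL, branch=KW) has no partner → padded with NULL.
- t1 (auth_id=1, branch=BQ) has no partner → padded with NULL.
- t1 (auth_id=6, branch=MT) has no partner → padded with NULL.
- t1 (auth_id=6, branch=MT) has no partner → padded with NULL.
- t1 (auth_id=9, branch=KW) has no partner → padded with NULL.
- 5 row(s) from t2 found no t1 partner → padded with NULL.
Total: 2 matched + 12 padded = 14 rows.

14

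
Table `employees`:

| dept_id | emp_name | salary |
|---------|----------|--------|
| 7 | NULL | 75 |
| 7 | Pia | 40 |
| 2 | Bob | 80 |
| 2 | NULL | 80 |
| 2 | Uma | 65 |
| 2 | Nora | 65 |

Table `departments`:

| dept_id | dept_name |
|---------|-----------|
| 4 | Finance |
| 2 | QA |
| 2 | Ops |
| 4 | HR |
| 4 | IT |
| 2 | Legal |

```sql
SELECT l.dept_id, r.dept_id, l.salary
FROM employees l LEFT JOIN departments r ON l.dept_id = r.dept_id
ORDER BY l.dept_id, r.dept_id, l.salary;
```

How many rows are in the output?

14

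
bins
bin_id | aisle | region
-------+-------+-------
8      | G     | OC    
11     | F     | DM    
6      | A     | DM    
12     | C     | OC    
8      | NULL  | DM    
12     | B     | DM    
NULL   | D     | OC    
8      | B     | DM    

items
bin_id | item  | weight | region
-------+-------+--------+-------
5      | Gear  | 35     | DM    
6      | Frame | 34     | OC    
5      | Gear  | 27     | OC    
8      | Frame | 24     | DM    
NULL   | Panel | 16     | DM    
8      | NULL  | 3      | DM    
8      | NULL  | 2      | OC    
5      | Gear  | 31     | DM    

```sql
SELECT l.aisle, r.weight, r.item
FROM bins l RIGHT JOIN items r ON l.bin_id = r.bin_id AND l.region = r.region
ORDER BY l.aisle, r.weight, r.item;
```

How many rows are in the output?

10

RIGHT JOIN keeps every row from `items`; unmatched rows get NULL for `bins`'s columns.
Matching on l.bin_id = r.bin_id AND l.region = r.region. A NULL in a compared column never satisfies the condition.
Matched pairs: 5; unmatched r rows kept: 5.
Total: 5 matched + 5 padded = 10 rows.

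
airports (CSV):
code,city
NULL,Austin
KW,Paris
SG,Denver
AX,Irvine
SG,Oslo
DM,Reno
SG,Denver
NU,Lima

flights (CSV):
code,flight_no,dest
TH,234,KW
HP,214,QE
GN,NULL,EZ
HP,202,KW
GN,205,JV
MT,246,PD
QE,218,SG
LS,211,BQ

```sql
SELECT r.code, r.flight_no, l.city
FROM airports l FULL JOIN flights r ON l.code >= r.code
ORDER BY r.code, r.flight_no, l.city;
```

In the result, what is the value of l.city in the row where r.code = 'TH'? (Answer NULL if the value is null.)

NULL

FULL OUTER JOIN keeps every row from both sides; unmatched rows get NULL for the other side's columns.
Matching on l.code >= r.code. A NULL in a compared column never satisfies the condition.
- l (code=NULL) has no partner → padded with NULL.
- l (code=KW) pairs with 4 row(s) of r.
- l (code=SG) pairs with 7 row(s) of r.
- l (code=AX) has no partner → padded with NULL.
- l (code=SG) pairs with 7 row(s) of r.
- l (code=DM) has no partner → padded with NULL.
- l (code=SG) pairs with 7 row(s) of r.
- l (code=NU) pairs with 6 row(s) of r.
- 1 row(s) from r found no l partner → padded with NULL.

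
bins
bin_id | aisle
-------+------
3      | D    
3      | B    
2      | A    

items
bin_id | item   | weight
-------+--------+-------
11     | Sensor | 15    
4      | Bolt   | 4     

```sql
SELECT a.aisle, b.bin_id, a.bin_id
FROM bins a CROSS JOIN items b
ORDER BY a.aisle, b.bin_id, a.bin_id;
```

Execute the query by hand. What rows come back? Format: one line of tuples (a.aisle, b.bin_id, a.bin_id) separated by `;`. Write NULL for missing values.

(A, 4, 2); (A, 11, 2); (B, 4, 3); (B, 11, 3); (D, 4, 3); (D, 11, 3)

CROSS JOIN pairs every row of `bins` with every row of `items`: 3 × 2 = 6 rows.
After projecting and ordering:
a.aisle | b.bin_id | a.bin_id
A | 4 | 2
A | 11 | 2
B | 4 | 3
B | 11 | 3
D | 4 | 3
D | 11 | 3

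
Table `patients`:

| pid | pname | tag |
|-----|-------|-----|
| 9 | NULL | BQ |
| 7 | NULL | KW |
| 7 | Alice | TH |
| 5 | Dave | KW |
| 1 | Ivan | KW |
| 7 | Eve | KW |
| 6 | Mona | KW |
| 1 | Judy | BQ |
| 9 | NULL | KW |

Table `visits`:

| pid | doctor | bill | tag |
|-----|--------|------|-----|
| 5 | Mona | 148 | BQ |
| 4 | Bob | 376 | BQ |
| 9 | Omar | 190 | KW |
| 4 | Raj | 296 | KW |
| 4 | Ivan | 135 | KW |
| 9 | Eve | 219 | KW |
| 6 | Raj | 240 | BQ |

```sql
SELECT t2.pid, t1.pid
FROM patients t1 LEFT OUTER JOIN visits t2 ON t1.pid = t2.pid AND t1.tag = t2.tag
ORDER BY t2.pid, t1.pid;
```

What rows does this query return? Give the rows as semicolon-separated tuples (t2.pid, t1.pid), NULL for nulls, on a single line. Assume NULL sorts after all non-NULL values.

(9, 9); (9, 9); (NULL, 1); (NULL, 1); (NULL, 5); (NULL, 6); (NULL, 7); (NULL, 7); (NULL, 7); (NULL, 9)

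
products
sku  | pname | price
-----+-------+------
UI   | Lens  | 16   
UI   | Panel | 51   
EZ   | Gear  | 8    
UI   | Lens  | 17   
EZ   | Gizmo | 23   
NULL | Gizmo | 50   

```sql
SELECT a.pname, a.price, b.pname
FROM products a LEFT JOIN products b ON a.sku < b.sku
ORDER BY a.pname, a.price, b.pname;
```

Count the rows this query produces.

10

LEFT JOIN keeps every row from `products a`; unmatched rows get NULL for `products b`'s columns.
Matching on a.sku < b.sku. A NULL in a compared column never satisfies the condition.
Matched pairs: 6; unmatched a rows kept: 4.
Total: 6 matched + 4 padded = 10 rows.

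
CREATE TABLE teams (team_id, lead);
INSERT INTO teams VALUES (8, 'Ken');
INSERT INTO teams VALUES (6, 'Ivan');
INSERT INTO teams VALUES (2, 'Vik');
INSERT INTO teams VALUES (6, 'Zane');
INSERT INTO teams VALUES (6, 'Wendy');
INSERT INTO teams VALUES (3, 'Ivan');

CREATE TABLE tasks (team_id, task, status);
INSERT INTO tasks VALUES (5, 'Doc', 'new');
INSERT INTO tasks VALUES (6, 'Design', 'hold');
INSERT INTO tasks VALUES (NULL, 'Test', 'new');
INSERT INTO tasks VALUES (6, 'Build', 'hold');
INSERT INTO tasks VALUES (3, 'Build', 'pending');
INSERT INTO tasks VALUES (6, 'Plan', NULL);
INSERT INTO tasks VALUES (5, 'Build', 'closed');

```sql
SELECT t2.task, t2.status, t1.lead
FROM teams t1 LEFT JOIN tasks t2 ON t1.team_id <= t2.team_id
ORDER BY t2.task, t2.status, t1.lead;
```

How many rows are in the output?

LEFT JOIN keeps every row from `teams`; unmatched rows get NULL for `tasks`'s columns.
Matching on t1.team_id <= t2.team_id. A NULL in a compared column never satisfies the condition.
- t1[0] team_id=8 → no match; kept with NULLs on the t2 side.
- t1[1] team_id=6 → 3 match(es) in t2 → 3 row(s).
- t1[2] team_id=2 → 6 match(es) in t2 → 6 row(s).
- t1[3] team_id=6 → 3 match(es) in t2 → 3 row(s).
- t1[4] team_id=6 → 3 match(es) in t2 → 3 row(s).
- t1[5] team_id=3 → 6 match(es) in t2 → 6 row(s).
Total: 21 matched + 1 padded = 22 rows.

22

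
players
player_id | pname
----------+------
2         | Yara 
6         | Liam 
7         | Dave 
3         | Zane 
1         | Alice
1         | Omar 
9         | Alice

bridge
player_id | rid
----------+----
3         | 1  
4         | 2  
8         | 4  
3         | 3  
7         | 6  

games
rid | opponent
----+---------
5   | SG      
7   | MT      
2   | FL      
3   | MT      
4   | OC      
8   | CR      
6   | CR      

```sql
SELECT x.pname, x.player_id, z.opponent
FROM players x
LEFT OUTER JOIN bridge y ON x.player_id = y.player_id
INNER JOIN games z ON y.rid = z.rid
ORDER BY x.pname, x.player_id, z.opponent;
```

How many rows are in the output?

2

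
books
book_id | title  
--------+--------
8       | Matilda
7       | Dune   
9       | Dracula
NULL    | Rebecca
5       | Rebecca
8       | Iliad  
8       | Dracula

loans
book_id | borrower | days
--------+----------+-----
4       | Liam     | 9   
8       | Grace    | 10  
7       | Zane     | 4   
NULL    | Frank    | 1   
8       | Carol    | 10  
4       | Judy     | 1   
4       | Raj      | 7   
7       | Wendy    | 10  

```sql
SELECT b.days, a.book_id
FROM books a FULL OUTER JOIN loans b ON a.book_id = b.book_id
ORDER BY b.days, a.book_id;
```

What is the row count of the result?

15

FULL OUTER JOIN keeps every row from both sides; unmatched rows get NULL for the other side's columns.
Matching on a.book_id = b.book_id. A NULL in a compared column never satisfies the condition.
Matched pairs: 8; unmatched a rows kept: 3; unmatched b rows kept: 4.
Total: 8 matched + 7 padded = 15 rows.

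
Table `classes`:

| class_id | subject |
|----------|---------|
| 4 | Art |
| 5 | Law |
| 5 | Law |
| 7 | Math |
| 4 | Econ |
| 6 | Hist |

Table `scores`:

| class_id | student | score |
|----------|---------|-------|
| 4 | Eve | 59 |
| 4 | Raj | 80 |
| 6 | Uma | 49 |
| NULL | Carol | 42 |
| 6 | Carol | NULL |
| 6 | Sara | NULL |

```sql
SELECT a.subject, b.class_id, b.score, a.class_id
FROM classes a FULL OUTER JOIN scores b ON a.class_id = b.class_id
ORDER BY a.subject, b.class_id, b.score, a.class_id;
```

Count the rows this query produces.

11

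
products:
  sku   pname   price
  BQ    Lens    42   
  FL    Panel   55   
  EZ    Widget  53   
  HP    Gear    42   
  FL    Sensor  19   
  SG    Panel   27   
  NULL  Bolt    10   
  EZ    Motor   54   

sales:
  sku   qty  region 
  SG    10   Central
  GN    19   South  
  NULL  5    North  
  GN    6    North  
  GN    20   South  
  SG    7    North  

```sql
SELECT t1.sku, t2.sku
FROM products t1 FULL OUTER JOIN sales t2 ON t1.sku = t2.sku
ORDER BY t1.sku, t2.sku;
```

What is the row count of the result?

13

FULL OUTER JOIN keeps every row from both sides; unmatched rows get NULL for the other side's columns.
Matching on t1.sku = t2.sku. A NULL in a compared column never satisfies the condition.
Matched pairs: 2; unmatched t1 rows kept: 7; unmatched t2 rows kept: 4.
Total: 2 matched + 11 padded = 13 rows.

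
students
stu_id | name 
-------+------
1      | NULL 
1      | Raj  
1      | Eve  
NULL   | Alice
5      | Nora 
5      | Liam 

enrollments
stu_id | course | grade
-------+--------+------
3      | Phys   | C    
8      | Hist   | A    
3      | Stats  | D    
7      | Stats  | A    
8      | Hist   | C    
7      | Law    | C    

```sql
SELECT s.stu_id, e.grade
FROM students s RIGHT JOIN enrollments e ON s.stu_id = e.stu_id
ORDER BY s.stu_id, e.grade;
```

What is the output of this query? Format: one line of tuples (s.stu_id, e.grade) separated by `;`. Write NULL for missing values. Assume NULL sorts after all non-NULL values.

RIGHT JOIN keeps every row from `enrollments`; unmatched rows get NULL for `students`'s columns.
Matching on s.stu_id = e.stu_id. A NULL in a compared column never satisfies the condition.
Matched pairs: 0; unmatched e rows kept: 6.

(NULL, A); (NULL, A); (NULL, C); (NULL, C); (NULL, C); (NULL, D)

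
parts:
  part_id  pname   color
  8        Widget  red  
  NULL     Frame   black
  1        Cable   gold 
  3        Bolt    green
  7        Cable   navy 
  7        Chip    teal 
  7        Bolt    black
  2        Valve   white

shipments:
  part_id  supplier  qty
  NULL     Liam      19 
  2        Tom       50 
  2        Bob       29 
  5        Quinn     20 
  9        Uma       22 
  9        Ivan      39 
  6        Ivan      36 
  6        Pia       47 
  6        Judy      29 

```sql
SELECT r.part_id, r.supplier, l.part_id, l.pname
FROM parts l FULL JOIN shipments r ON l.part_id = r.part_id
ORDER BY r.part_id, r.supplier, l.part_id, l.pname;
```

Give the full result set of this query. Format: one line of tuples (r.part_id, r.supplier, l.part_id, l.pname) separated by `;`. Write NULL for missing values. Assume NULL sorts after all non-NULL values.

FULL OUTER JOIN keeps every row from both sides; unmatched rows get NULL for the other side's columns.
Matching on l.part_id = r.part_id. A NULL in a compared column never satisfies the condition.
Matched pairs: 2; unmatched l rows kept: 7; unmatched r rows kept: 7.

(2, Bob, 2, Valve); (2, Tom, 2, Valve); (5, Quinn, NULL, NULL); (6, Ivan, NULL, NULL); (6, Judy, NULL, NULL); (6, Pia, NULL, NULL); (9, Ivan, NULL, NULL); (9, Uma, NULL, NULL); (NULL, Liam, NULL, NULL); (NULL, NULL, 1, Cable); (NULL, NULL, 3, Bolt); (NULL, NULL, 7, Bolt); (NULL, NULL, 7, Cable); (NULL, NULL, 7, Chip); (NULL, NULL, 8, Widget); (NULL, NULL, NULL, Frame)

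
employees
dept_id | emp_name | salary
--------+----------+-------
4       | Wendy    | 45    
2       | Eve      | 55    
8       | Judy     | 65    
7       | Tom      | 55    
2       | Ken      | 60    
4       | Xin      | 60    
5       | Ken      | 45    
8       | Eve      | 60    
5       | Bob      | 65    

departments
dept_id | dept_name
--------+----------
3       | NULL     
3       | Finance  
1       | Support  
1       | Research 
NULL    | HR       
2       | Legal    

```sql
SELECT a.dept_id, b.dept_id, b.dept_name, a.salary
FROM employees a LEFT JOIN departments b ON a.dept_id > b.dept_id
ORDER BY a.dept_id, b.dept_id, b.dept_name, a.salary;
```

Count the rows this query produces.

39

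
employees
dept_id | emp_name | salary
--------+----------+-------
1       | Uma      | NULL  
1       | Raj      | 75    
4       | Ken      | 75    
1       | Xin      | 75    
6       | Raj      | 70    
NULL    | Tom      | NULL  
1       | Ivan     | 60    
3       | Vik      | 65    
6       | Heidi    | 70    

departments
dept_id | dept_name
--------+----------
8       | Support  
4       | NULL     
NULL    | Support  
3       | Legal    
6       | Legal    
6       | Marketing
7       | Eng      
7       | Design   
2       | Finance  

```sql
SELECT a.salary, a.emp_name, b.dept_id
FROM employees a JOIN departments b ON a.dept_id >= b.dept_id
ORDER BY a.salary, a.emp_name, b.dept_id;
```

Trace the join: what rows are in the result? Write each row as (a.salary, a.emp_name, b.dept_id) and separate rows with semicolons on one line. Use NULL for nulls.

INNER JOIN keeps only pairs where the ON condition holds.
Matching on a.dept_id >= b.dept_id. A NULL in a compared column never satisfies the condition.
- a (dept_id=1) has no partner → excluded.
- a (dept_id=1) has no partner → excluded.
- a (dept_id=4) pairs with 3 row(s) of b.
- a (dept_id=1) has no partner → excluded.
- a (dept_id=6) pairs with 5 row(s) of b.
- a (dept_id=NULL) has no partner → excluded.
- a (dept_id=1) has no partner → excluded.
- a (dept_id=3) pairs with 2 row(s) of b.
- a (dept_id=6) pairs with 5 row(s) of b.

(65, Vik, 2); (65, Vik, 3); (70, Heidi, 2); (70, Heidi, 3); (70, Heidi, 4); (70, Heidi, 6); (70, Heidi, 6); (70, Raj, 2); (70, Raj, 3); (70, Raj, 4); (70, Raj, 6); (70, Raj, 6); (75, Ken, 2); (75, Ken, 3); (75, Ken, 4)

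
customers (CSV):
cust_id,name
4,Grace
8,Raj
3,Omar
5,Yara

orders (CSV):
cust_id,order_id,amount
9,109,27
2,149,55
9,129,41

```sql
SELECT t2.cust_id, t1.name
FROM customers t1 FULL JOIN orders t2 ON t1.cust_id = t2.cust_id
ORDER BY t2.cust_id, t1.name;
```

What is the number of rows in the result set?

FULL OUTER JOIN keeps every row from both sides; unmatched rows get NULL for the other side's columns.
Matching on t1.cust_id = t2.cust_id.
- t1 (cust_id=4) has no partner → padded with NULL.
- t1 (cust_id=8) has no partner → padded with NULL.
- t1 (cust_id=3) has no partner → padded with NULL.
- t1 (cust_id=5) has no partner → padded with NULL.
- 3 row(s) from t2 found no t1 partner → padded with NULL.
Total: 0 matched + 7 padded = 7 rows.

7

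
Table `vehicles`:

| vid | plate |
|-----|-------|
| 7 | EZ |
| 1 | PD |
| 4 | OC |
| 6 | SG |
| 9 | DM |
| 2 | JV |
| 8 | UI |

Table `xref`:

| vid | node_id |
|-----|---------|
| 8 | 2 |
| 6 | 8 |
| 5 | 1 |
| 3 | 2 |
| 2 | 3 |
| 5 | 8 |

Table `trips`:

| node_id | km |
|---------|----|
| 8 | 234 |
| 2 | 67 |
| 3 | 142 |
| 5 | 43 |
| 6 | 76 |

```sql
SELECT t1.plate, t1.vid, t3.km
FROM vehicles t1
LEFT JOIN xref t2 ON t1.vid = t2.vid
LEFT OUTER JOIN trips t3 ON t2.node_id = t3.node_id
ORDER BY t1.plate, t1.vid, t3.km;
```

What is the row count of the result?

7

Evaluate left to right. First `vehicles t1 LEFT JOIN xref t2` on vid: 7 row(s).
Then LEFT JOIN `trips t3` on node_id: each of those 7 rows is kept; rows whose t2.node_id has no match in t3 get NULL for t3's columns.
Result: 7 row(s).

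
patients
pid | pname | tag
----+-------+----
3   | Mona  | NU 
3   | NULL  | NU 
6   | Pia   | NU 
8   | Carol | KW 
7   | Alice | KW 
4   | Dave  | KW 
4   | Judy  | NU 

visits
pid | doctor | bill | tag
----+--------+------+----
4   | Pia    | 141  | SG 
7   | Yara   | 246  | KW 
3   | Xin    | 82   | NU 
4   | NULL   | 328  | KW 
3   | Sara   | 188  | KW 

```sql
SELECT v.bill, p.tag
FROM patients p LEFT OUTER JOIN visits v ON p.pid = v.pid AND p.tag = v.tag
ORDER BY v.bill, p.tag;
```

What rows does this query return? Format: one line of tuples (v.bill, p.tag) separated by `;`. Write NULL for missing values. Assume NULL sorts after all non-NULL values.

LEFT JOIN keeps every row from `patients`; unmatched rows get NULL for `visits`'s columns.
Matching on p.pid = v.pid AND p.tag = v.tag.
- pid=3, tag=NU: 1 matching v row(s), so 1 row(s) emitted.
- pid=3, tag=NU: 1 matching v row(s), so 1 row(s) emitted.
- pid=6, tag=NU: no v row matches, row kept with v columns NULL.
- pid=8, tag=KW: no v row matches, row kept with v columns NULL.
- pid=7, tag=KW: 1 matching v row(s), so 1 row(s) emitted.
- pid=4, tag=KW: 1 matching v row(s), so 1 row(s) emitted.
- pid=4, tag=NU: no v row matches, row kept with v columns NULL.
After projecting and ordering:
v.bill | p.tag
82 | NU
82 | NU
246 | KW
328 | KW
NULL | KW
NULL | NU
NULL | NU

(82, NU); (82, NU); (246, KW); (328, KW); (NULL, KW); (NULL, NU); (NULL, NU)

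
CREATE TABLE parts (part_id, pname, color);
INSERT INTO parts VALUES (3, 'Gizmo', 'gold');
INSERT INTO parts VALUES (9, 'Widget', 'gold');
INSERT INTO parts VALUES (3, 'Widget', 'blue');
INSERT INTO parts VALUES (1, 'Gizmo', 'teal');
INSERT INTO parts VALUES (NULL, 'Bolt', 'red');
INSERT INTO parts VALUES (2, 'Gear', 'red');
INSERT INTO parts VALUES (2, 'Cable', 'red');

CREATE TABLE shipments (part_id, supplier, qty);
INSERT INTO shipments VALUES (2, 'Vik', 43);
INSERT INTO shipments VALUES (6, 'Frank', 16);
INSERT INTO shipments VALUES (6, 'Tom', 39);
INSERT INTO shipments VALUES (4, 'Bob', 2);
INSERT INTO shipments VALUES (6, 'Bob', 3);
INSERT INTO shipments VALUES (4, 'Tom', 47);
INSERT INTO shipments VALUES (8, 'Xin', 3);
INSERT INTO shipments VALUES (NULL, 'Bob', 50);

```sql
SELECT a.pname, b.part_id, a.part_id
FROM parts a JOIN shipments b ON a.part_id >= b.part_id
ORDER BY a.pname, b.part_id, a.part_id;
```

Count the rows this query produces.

INNER JOIN keeps only pairs where the ON condition holds.
Matching on a.part_id >= b.part_id. A NULL in a compared column never satisfies the condition.
Matched pairs: 11.
Total: 11 rows.

11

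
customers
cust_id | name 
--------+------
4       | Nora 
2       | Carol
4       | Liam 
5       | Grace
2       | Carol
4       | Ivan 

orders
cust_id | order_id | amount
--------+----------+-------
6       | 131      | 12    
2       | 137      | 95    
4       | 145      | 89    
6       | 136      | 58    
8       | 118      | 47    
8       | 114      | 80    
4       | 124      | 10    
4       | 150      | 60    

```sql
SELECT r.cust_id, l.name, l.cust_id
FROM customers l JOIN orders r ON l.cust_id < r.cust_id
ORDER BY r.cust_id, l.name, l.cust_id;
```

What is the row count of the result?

INNER JOIN keeps only pairs where the ON condition holds.
Matching on l.cust_id < r.cust_id.
- cust_id=4: 4 matching r row(s), so 4 row(s) emitted.
- cust_id=2: 7 matching r row(s), so 7 row(s) emitted.
- cust_id=4: 4 matching r row(s), so 4 row(s) emitted.
- cust_id=5: 4 matching r row(s), so 4 row(s) emitted.
- cust_id=2: 7 matching r row(s), so 7 row(s) emitted.
- cust_id=4: 4 matching r row(s), so 4 row(s) emitted.
Total: 30 rows.

30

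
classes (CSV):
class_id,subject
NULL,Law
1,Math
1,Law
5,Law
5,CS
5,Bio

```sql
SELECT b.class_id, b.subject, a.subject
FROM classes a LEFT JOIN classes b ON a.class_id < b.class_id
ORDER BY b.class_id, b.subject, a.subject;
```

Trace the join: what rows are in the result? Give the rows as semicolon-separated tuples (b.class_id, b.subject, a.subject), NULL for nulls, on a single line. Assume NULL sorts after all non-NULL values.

(5, Bio, Law); (5, Bio, Math); (5, CS, Law); (5, CS, Math); (5, Law, Law); (5, Law, Math); (NULL, NULL, Bio); (NULL, NULL, CS); (NULL, NULL, Law); (NULL, NULL, Law)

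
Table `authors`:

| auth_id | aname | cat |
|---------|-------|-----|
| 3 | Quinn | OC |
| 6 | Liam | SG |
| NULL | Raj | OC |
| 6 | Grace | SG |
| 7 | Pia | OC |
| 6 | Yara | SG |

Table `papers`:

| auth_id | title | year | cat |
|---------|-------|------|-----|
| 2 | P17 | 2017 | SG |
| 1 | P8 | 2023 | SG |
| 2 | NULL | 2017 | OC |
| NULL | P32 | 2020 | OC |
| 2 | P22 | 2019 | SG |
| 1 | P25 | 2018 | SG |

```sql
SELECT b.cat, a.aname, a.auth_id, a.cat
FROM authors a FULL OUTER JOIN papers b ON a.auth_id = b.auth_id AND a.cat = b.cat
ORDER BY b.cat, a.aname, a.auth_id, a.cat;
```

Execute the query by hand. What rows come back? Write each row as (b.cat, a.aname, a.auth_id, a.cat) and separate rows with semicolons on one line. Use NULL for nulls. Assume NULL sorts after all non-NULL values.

(OC, NULL, NULL, NULL); (OC, NULL, NULL, NULL); (SG, NULL, NULL, NULL); (SG, NULL, NULL, NULL); (SG, NULL, NULL, NULL); (SG, NULL, NULL, NULL); (NULL, Grace, 6, SG); (NULL, Liam, 6, SG); (NULL, Pia, 7, OC); (NULL, Quinn, 3, OC); (NULL, Raj, NULL, OC); (NULL, Yara, 6, SG)

FULL OUTER JOIN keeps every row from both sides; unmatched rows get NULL for the other side's columns.
Matching on a.auth_id = b.auth_id AND a.cat = b.cat. A NULL in a compared column never satisfies the condition.
Matched pairs: 0; unmatched a rows kept: 6; unmatched b rows kept: 6.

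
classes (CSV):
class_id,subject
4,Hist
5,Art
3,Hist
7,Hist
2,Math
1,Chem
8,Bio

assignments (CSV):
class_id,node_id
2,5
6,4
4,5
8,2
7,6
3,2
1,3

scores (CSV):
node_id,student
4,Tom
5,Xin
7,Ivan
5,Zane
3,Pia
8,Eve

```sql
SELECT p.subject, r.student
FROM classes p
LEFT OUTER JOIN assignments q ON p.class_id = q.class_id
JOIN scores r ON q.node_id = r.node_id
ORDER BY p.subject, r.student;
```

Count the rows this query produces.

Step 1 — p LEFT JOIN q on class_id → 7 row(s).
Then INNER JOIN `scores r` on node_id: keep only rows whose q.node_id appears in r.
Result: 5 row(s).

5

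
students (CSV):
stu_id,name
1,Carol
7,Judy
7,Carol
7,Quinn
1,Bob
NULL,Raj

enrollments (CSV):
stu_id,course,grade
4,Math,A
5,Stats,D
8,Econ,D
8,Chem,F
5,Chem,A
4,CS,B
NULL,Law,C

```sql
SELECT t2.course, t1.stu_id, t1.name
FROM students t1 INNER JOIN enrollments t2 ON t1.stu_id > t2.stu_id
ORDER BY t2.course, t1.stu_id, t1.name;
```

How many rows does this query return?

12

INNER JOIN keeps only pairs where the ON condition holds.
Matching on t1.stu_id > t2.stu_id. A NULL in a compared column never satisfies the condition.
- t1 (stu_id=1) has no partner → excluded.
- t1 (stu_id=7) pairs with 4 row(s) of t2.
- t1 (stu_id=7) pairs with 4 row(s) of t2.
- t1 (stu_id=7) pairs with 4 row(s) of t2.
- t1 (stu_id=1) has no partner → excluded.
- t1 (stu_id=NULL) has no partner → excluded.
Total: 12 rows.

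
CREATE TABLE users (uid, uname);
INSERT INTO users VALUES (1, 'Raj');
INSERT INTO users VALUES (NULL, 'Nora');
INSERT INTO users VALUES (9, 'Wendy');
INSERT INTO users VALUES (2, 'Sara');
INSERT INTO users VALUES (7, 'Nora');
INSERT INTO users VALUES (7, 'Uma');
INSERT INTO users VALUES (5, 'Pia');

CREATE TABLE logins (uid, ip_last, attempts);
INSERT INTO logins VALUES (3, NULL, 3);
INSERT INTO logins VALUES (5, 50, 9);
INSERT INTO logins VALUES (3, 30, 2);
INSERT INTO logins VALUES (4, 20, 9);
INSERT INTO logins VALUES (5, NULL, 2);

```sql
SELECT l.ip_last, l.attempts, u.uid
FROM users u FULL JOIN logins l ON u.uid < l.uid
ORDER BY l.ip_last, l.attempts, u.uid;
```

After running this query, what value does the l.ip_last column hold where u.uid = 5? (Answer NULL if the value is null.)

FULL OUTER JOIN keeps every row from both sides; unmatched rows get NULL for the other side's columns.
Matching on u.uid < l.uid. A NULL in a compared column never satisfies the condition.
- u row (uid=1): matches 5 l row(s) → 5 output row(s).
- u row (uid=NULL): no match → kept, l columns NULL.
- u row (uid=9): no match → kept, l columns NULL.
- u row (uid=2): matches 5 l row(s) → 5 output row(s).
- u row (uid=7): no match → kept, l columns NULL.
- u row (uid=7): no match → kept, l columns NULL.
- u row (uid=5): no match → kept, l columns NULL.

NULL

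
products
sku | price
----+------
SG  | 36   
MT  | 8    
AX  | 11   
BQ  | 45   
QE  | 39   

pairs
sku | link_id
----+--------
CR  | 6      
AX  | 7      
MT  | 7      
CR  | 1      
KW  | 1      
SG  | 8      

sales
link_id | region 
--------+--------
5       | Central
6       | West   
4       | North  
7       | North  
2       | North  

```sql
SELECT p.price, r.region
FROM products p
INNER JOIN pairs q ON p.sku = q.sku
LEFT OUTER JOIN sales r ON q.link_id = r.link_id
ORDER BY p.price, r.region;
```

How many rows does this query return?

3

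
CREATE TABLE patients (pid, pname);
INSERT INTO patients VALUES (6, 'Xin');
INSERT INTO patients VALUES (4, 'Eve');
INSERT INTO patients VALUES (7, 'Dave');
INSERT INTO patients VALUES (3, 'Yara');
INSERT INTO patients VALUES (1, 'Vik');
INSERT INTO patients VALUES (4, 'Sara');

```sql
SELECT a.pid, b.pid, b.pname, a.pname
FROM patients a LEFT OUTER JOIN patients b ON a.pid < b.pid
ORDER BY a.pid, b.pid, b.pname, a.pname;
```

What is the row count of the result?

15

LEFT JOIN keeps every row from `patients a`; unmatched rows get NULL for `patients b`'s columns.
Matching on a.pid < b.pid.
Matched pairs: 14; unmatched a rows kept: 1.
Total: 14 matched + 1 padded = 15 rows.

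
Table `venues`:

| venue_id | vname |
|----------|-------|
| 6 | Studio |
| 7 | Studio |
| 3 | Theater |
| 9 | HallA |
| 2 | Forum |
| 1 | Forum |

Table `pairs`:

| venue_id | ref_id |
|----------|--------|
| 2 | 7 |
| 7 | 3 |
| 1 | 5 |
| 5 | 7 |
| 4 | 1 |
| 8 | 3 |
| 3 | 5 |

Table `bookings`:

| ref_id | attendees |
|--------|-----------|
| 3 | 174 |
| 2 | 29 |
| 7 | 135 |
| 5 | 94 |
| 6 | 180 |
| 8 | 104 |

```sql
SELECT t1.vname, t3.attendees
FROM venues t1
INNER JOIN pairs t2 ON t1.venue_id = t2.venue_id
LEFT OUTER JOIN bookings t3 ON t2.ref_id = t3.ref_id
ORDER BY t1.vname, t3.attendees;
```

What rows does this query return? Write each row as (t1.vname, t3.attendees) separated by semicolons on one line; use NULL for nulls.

Step 1 — t1 INNER JOIN t2 on venue_id → 4 row(s).
Then LEFT JOIN `bookings t3` on ref_id: each of those 4 rows is kept; rows whose t2.ref_id has no match in t3 get NULL for t3's columns.

(Forum, 94); (Forum, 135); (Studio, 174); (Theater, 94)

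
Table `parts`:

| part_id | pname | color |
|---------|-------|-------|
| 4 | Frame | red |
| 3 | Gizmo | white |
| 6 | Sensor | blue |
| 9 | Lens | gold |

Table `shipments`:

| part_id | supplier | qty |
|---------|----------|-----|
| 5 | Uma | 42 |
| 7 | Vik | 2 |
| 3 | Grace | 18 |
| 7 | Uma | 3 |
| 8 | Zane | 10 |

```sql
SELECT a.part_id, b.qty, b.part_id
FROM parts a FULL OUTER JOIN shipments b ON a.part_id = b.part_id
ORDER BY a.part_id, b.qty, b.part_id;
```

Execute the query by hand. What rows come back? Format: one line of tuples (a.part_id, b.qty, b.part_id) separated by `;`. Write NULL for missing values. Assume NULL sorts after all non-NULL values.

FULL OUTER JOIN keeps every row from both sides; unmatched rows get NULL for the other side's columns.
Matching on a.part_id = b.part_id.
- a[0] part_id=4 → no match; kept with NULLs on the b side.
- a[1] part_id=3 → 1 match(es) in b → 1 row(s).
- a[2] part_id=6 → no match; kept with NULLs on the b side.
- a[3] part_id=9 → no match; kept with NULLs on the b side.
- plus 4 unmatched b row(s), each kept with NULL a columns.
After projecting and ordering:
a.part_id | b.qty | b.part_id
3 | 18 | 3
4 | NULL | NULL
6 | NULL | NULL
9 | NULL | NULL
NULL | 2 | 7
NULL | 3 | 7
NULL | 10 | 8
NULL | 42 | 5

(3, 18, 3); (4, NULL, NULL); (6, NULL, NULL); (9, NULL, NULL); (NULL, 2, 7); (NULL, 3, 7); (NULL, 10, 8); (NULL, 42, 5)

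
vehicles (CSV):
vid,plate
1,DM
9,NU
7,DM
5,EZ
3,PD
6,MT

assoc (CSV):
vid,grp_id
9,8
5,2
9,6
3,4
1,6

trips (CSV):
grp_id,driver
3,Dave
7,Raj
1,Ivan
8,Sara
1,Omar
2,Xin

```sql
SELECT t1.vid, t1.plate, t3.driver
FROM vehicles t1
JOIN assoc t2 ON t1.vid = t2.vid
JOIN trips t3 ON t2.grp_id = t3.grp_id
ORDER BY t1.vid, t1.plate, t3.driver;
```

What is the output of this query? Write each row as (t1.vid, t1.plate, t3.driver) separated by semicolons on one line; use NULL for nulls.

(5, EZ, Xin); (9, NU, Sara)

Joins associate left-to-right: vehicles INNER JOIN assoc on vid gives 5 intermediate row(s).
Then INNER JOIN `trips t3` on grp_id: keep only rows whose t2.grp_id appears in t3.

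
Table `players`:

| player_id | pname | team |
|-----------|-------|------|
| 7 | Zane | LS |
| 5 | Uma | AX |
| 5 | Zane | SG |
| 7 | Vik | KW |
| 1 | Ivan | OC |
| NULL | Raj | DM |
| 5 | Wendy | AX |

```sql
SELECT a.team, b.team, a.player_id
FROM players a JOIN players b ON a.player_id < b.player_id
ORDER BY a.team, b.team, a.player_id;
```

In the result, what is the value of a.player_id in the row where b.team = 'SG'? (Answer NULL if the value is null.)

1

INNER JOIN keeps only pairs where the ON condition holds.
Matching on a.player_id < b.player_id. A NULL in a compared column never satisfies the condition.
- a (player_id=7) has no partner → excluded.
- a (player_id=5) pairs with 2 row(s) of b.
- a (player_id=5) pairs with 2 row(s) of b.
- a (player_id=7) has no partner → excluded.
- a (player_id=1) pairs with 5 row(s) of b.
- a (player_id=NULL) has no partner → excluded.
- a (player_id=5) pairs with 2 row(s) of b.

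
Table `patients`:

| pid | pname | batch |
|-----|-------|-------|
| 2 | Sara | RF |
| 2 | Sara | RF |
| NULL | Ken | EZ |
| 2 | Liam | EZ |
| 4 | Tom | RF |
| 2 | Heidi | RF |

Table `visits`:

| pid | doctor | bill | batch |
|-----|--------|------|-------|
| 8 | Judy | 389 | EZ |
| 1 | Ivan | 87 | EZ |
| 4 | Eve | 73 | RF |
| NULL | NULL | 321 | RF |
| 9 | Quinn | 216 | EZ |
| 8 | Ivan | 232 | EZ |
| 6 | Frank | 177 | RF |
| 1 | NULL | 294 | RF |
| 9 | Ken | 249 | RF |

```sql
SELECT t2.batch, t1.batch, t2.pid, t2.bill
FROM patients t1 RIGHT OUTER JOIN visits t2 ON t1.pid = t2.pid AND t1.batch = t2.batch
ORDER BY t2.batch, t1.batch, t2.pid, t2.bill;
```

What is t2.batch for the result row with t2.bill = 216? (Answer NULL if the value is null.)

RIGHT JOIN keeps every row from `visits`; unmatched rows get NULL for `patients`'s columns.
Matching on t1.pid = t2.pid AND t1.batch = t2.batch. A NULL in a compared column never satisfies the condition.
- t1[0] pid=2, batch=RF → no match.
- t1[1] pid=2, batch=RF → no match.
- t1[2] pid=NULL, batch=EZ → no match.
- t1[3] pid=2, batch=EZ → no match.
- t1[4] pid=4, batch=RF → 1 match(es) in t2 → 1 row(s).
- t1[5] pid=2, batch=RF → no match.
- 8 row(s) from t2 found no t1 partner → padded with NULL.

EZ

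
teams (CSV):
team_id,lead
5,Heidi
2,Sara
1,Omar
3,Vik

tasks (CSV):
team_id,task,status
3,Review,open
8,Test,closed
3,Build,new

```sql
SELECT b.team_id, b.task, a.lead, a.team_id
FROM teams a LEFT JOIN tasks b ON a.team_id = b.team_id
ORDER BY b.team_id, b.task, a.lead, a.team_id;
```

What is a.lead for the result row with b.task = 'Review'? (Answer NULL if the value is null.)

Vik

LEFT JOIN keeps every row from `teams`; unmatched rows get NULL for `tasks`'s columns.
Matching on a.team_id = b.team_id.
- team_id=5: no b row matches, row kept with b columns NULL.
- team_id=2: no b row matches, row kept with b columns NULL.
- team_id=1: no b row matches, row kept with b columns NULL.
- team_id=3: 2 matching b row(s), so 2 row(s) emitted.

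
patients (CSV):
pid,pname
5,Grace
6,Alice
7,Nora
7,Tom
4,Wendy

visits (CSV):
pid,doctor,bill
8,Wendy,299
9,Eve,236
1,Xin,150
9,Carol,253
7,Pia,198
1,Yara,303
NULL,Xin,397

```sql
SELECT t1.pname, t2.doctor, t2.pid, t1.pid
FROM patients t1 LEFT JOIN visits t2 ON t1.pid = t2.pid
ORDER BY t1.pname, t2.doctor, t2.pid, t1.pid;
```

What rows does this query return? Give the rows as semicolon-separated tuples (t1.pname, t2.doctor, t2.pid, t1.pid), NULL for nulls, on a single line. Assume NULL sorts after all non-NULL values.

(Alice, NULL, NULL, 6); (Grace, NULL, NULL, 5); (Nora, Pia, 7, 7); (Tom, Pia, 7, 7); (Wendy, NULL, NULL, 4)

LEFT JOIN keeps every row from `patients`; unmatched rows get NULL for `visits`'s columns.
Matching on t1.pid = t2.pid. A NULL in a compared column never satisfies the condition.
- t1 (pid=5) has no partner → padded with NULL.
- t1 (pid=6) has no partner → padded with NULL.
- t1 (pid=7) pairs with 1 row(s) of t2.
- t1 (pid=7) pairs with 1 row(s) of t2.
- t1 (pid=4) has no partner → padded with NULL.
After projecting and ordering:
t1.pname | t2.doctor | t2.pid | t1.pid
Alice | NULL | NULL | 6
Grace | NULL | NULL | 5
Nora | Pia | 7 | 7
Tom | Pia | 7 | 7
Wendy | NULL | NULL | 4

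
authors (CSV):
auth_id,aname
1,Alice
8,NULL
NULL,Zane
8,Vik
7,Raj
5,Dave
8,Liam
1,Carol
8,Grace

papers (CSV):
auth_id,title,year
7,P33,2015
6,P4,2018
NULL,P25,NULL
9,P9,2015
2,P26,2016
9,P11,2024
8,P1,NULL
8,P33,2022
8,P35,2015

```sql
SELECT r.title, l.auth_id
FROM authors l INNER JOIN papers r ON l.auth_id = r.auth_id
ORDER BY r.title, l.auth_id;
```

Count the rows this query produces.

INNER JOIN keeps only pairs where the ON condition holds.
Matching on l.auth_id = r.auth_id. A NULL in a compared column never satisfies the condition.
- l[0] auth_id=1 → no match; dropped.
- l[1] auth_id=8 → 3 match(es) in r → 3 row(s).
- l[2] auth_id=NULL → no match; dropped.
- l[3] auth_id=8 → 3 match(es) in r → 3 row(s).
- l[4] auth_id=7 → 1 match(es) in r → 1 row(s).
- l[5] auth_id=5 → no match; dropped.
- l[6] auth_id=8 → 3 match(es) in r → 3 row(s).
- l[7] auth_id=1 → no match; dropped.
- l[8] auth_id=8 → 3 match(es) in r → 3 row(s).
Total: 13 rows.

13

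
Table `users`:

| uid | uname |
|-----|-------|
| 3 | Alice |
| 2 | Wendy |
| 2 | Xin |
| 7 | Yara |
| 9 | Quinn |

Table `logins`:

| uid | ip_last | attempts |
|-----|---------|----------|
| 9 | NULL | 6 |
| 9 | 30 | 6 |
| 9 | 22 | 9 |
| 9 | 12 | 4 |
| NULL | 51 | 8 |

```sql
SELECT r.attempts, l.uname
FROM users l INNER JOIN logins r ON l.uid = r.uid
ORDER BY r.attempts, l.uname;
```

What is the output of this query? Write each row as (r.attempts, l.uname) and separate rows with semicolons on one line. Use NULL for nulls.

(4, Quinn); (6, Quinn); (6, Quinn); (9, Quinn)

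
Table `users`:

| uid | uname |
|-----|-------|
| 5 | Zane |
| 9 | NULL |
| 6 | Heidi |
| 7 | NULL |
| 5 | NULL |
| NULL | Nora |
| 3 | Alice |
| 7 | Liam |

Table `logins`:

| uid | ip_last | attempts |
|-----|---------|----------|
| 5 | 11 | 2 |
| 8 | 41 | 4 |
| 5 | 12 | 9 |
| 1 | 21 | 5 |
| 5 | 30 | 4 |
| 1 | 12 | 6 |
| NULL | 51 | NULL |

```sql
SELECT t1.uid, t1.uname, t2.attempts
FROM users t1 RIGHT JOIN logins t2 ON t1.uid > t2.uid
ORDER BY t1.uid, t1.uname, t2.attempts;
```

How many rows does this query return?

28

RIGHT JOIN keeps every row from `logins`; unmatched rows get NULL for `users`'s columns.
Matching on t1.uid > t2.uid. A NULL in a compared column never satisfies the condition.
Matched pairs: 27; unmatched t2 rows kept: 1.
Total: 27 matched + 1 padded = 28 rows.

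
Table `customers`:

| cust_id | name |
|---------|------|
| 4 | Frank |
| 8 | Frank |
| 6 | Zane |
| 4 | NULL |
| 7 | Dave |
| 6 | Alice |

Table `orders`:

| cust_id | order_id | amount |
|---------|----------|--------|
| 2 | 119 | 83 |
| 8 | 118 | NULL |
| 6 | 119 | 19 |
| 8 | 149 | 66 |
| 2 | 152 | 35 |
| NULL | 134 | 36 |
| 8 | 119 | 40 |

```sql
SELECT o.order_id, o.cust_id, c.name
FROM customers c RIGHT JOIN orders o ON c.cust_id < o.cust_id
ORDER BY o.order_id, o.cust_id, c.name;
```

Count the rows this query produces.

20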